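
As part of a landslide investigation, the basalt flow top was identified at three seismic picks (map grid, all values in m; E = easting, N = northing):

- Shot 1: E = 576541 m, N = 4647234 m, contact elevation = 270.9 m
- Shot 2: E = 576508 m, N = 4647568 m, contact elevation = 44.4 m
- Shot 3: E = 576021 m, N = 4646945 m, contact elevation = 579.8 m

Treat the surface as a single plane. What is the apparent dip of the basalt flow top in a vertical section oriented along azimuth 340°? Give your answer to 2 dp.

Two edge vectors: Shot 1→Shot 2 = (-33, 334, -226.5), Shot 1→Shot 3 = (-520, -289, 308.9).
Normal n = (Shot 1→Shot 2) × (Shot 1→Shot 3) = (37714.1, 127973.7, 183217).
So ∂z/∂E = −n_x/n_z = −0.20584 and ∂z/∂N = −n_y/n_z = −0.69848.
Unit vector along 340° is (sin 340°, cos 340°) = (-0.3420, 0.9397).
Slope in that direction = a·(-0.3420) + b·(0.9397) = −0.58596.
Apparent dip = arctan|0.58596| = 30.37° (true dip is 36.1°, so apparent ≤ true as expected).

30.37°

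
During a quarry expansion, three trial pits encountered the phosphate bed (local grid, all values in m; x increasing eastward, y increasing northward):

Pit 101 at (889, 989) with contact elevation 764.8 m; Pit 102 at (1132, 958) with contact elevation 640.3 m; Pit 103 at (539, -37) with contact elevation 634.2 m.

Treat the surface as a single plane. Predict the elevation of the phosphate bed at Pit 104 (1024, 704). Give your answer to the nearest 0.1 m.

618.1 m

Two edge vectors: Pit 101→Pit 102 = (243, -31, -124.5), Pit 101→Pit 103 = (-350, -1026, -130.6).
Normal n = (Pit 101→Pit 102) × (Pit 101→Pit 103) = (-123688.4, 75310.8, -260168).
So ∂z/∂x = −n_x/n_z = −0.475417 and ∂z/∂y = −n_y/n_z = 0.289470.
Intercept c from Pit 101: 764.8 + 422.65 − 286.29 = 901.16.
At (1024, 704): z = −486.8 + 203.8 + 901.16 = 618.1 m.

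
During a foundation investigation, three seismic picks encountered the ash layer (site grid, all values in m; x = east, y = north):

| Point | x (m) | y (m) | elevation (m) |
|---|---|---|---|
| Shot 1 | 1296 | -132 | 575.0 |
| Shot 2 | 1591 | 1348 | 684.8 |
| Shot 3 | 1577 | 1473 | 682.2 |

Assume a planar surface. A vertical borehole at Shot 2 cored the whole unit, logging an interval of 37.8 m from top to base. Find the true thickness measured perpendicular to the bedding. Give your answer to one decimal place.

Two edge vectors: Shot 1→Shot 2 = (295, 1480, 109.8), Shot 1→Shot 3 = (281, 1605, 107.2).
Normal n = (Shot 1→Shot 2) × (Shot 1→Shot 3) = (-17573, -770.2, 57595).
So ∂z/∂x = −n_x/n_z = 0.30511 and ∂z/∂y = −n_y/n_z = 0.01337.
|∇z| = √(a²+b²) = 0.30541, so dip δ = arctan(0.30541) = 16.98°.
True thickness = vertical thickness × cos δ = 37.8 × cos 16.98° = 36.2 m.

36.2 m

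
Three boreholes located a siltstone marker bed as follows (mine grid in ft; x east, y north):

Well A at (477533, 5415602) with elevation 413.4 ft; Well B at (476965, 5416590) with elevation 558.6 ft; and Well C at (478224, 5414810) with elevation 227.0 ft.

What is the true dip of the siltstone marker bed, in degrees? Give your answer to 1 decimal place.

Let the plane be z = a·x + b·y + c.
Well B−Well A: −568a + 988b = 145.2;  Well C−Well A: 691a − 792b = −186.4.
Solving gives a = −0.29703, b = −0.02380.
Gradient magnitude |∇z| = √(a² + b²) = √(0.08823 + 0.00057) = 0.29799.
True dip = arctan(0.29799) = 16.6°, dipping toward E (azimuth ≈ 085°).

16.6°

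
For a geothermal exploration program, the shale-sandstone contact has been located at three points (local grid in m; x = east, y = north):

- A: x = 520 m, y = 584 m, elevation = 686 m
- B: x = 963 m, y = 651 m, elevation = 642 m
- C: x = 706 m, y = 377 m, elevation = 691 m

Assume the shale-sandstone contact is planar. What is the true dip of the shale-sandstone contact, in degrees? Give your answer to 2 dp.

Let the plane be z = a·x + b·y + c.
B−A: 443a + 67b = −44;  C−A: 186a − 207b = 5.
Solving gives a = −0.08422, b = −0.09983.
Gradient magnitude |∇z| = √(a² + b²) = √(0.00709 + 0.00997) = 0.13062.
True dip = arctan(0.13062) = 7.44°, dipping toward NE (azimuth ≈ 040°).

7.44°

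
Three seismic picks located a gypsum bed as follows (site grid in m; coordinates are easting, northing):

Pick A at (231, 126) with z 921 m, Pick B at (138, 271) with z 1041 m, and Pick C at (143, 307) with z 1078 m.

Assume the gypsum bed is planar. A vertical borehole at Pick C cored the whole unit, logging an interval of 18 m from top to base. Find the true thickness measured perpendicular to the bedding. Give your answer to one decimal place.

Let the plane be z = a·easting + b·northing + c.
Pick B−Pick A: −93a + 145b = 120;  Pick C−Pick A: −88a + 181b = 157.
Solving gives a = 0.25657, b = 0.99214.
|∇z| = √(a²+b²) = 1.02478, so dip δ = arctan(1.02478) = 45.70°.
True thickness = vertical thickness × cos δ = 18 × cos 45.70° = 12.6 m.

12.6 m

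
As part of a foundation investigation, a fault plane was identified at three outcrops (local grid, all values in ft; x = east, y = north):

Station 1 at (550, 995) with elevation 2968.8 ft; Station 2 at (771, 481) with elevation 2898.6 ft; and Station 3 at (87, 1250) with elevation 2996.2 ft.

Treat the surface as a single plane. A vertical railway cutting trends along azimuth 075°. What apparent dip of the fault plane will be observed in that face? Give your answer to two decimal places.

3.32°

Let the plane be z = a·x + b·y + c.
Station 2−Station 1: 221a − 514b = −70.2;  Station 3−Station 1: −463a + 255b = 27.4.
Solving gives a = 0.02102, b = 0.14561.
Unit vector along 075° is (sin 75°, cos 75°) = (0.9659, 0.2588).
Slope in that direction = a·(0.9659) + b·(0.2588) = 0.05799.
Apparent dip = arctan|0.05799| = 3.32° (true dip is 8.4°, so apparent ≤ true as expected).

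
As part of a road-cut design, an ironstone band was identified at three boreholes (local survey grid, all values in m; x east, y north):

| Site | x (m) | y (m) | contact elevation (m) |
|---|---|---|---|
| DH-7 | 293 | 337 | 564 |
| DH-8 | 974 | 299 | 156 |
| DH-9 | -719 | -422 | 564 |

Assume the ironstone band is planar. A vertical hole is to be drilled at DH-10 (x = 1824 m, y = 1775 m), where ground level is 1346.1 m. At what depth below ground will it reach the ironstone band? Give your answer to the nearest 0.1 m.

Two edge vectors: DH-7→DH-8 = (681, -38, -408), DH-7→DH-9 = (-1012, -759, 0).
Normal n = (DH-7→DH-8) × (DH-7→DH-9) = (-309672, 412896, -555335).
So ∂z/∂x = −n_x/n_z = −0.557631 and ∂z/∂y = −n_y/n_z = 0.743508.
Intercept c from DH-7: 564 + 163.39 − 250.56 = 476.82.
At (1824, 1775): z_contact = −1017.12 + 1319.73 + 476.82 = 779.43 m.
Depth below ground = 1346.1 − 779.43 = 566.7 m.

566.7 m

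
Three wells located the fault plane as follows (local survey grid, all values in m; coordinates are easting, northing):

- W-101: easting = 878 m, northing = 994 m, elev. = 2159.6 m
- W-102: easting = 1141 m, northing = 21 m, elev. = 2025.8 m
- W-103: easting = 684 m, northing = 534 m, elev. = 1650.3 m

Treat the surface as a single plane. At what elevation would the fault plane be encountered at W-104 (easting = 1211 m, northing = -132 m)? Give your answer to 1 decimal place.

Two edge vectors: W-101→W-102 = (263, -973, -133.8), W-101→W-103 = (-194, -460, -509.3).
Normal n = (W-101→W-102) × (W-101→W-103) = (434000.9, 159903.1, -309742).
So ∂z/∂easting = −n_x/n_z = 1.401169 and ∂z/∂northing = −n_y/n_z = 0.516246.
Intercept c from W-101: 2159.6 − 1230.23 − 513.15 = 416.22.
At (1211, -132): z = 1696.8 − 68.1 + 416.22 = 2044.9 m.

2044.9 m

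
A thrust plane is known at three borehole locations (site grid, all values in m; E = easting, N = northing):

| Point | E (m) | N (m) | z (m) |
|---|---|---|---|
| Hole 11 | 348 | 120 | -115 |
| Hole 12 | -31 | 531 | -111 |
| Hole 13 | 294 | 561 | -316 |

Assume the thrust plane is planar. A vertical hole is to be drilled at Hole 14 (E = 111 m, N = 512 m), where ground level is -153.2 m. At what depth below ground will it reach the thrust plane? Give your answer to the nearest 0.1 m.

30.4 m

Two edge vectors: Hole 11→Hole 12 = (-379, 411, 4), Hole 11→Hole 13 = (-54, 441, -201).
Normal n = (Hole 11→Hole 12) × (Hole 11→Hole 13) = (-84375, -76395, -144945).
So ∂z/∂E = −n_x/n_z = −0.58212 and ∂z/∂N = −n_y/n_z = −0.52706.
Intercept c from Hole 11: -115 + 202.58 + 63.25 = 150.82.
At (111, 512): z_contact = −64.62 − 269.86 + 150.82 = -183.65 m.
Depth below ground = -153.2 − (-183.65) = 30.4 m.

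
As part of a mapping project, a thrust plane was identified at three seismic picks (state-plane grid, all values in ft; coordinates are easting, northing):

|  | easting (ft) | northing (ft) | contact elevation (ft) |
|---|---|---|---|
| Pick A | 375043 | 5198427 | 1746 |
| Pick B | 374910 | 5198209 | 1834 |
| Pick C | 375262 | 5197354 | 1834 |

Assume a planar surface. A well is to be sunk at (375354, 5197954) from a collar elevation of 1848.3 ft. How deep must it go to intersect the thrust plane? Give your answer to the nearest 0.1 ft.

148.2 ft

Let the plane be z = a·easting + b·northing + c.
Pick B−Pick A: −133a − 218b = 88;  Pick C−Pick A: 219a − 1073b = 88.
Solving gives a = −0.395062247, b = −0.162645510.
Then c = 1746 − a·375043 − b·5198427 = 995412.14.
At (375354, 5197954): z_contact = −148288.19 − 845423.88 + 995412.14 = 1700.07 ft.
Depth below ground = 1848.3 − 1700.07 = 148.2 ft.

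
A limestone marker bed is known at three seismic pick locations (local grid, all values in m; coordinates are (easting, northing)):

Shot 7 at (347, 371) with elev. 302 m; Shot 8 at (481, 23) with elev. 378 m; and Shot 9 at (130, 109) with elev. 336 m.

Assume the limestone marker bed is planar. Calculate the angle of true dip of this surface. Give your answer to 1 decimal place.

Let the plane be z = a·E + b·N + c.
Shot 8−Shot 7: 134a − 348b = 76;  Shot 9−Shot 7: −217a − 262b = 34.
Solving gives a = 0.07304, b = −0.19027.
Gradient magnitude |∇z| = √(a² + b²) = √(0.00533 + 0.03620) = 0.20380.
True dip = arctan(0.20380) = 11.5°, dipping toward NNW (azimuth ≈ 339°).

11.5°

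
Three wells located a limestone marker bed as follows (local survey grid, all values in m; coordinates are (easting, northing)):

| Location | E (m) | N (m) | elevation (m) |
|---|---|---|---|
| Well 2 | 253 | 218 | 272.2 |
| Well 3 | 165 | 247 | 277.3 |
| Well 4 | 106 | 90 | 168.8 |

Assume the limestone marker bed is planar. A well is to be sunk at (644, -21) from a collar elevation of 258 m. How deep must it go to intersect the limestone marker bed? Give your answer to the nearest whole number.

78 m

Let the plane be z = a·E + b·N + c.
Well 3−Well 2: −88a + 29b = 5.1;  Well 4−Well 2: −147a − 128b = −103.4.
Solving gives a = 0.15108, b = 0.63431.
Then c = 272.2 − a·253 − b·218 = 95.70.
At (644, -21): z_contact = 97.3 − 13.3 + 95.70 = 179.7 m.
Depth below ground = 258 − 179.7 = 78 m.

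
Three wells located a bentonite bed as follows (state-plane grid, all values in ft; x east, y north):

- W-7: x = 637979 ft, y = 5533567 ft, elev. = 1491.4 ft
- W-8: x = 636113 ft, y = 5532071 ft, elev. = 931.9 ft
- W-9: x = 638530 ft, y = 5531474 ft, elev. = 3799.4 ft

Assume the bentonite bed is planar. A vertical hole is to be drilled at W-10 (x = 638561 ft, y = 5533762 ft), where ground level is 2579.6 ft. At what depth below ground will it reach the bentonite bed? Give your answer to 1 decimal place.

684.1 ft

Let the plane be z = a·x + b·y + c.
W-8−W-7: −1866a − 1496b = −559.5;  W-9−W-7: 551a − 2093b = 2308.
Solving gives a = 0.977582194, b = −0.845366560.
Then c = 1491.4 − a·637979 − b·5533567 = 4055706.99.
At (638561, 5533762): z_contact = 624245.86 − 4678057.35 + 4055706.99 = 1895.51 ft.
Depth below ground = 2579.6 − 1895.51 = 684.1 ft.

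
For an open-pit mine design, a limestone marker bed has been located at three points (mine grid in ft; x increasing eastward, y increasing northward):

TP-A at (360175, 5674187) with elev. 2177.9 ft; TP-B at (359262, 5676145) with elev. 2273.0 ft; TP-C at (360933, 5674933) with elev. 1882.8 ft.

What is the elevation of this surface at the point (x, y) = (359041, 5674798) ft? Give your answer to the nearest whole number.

2462 ft

Let the plane be z = a·x + b·y + c.
TP-B−TP-A: −913a + 1958b = 95.1;  TP-C−TP-A: 758a + 746b = −295.1.
Solving gives a = −0.29961751, b = −0.09113932.
Then c = 2177.9 − a·360175 − b·5674187 = 627234.16.
At (359041, 5674798): z = −107575.0 − 517197.2 + 627234.16 = 2462.0 ft.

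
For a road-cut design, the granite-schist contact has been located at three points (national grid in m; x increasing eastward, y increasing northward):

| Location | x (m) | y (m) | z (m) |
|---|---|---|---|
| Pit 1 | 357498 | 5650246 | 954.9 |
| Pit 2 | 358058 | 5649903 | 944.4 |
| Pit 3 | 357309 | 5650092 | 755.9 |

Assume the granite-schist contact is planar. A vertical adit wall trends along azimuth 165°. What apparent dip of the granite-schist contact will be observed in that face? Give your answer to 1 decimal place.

31.4°

Two edge vectors: Pit 1→Pit 2 = (560, -343, -10.5), Pit 1→Pit 3 = (-189, -154, -199).
Normal n = (Pit 1→Pit 2) × (Pit 1→Pit 3) = (66640, 113424.5, -151067).
So ∂z/∂x = −n_x/n_z = 0.44113 and ∂z/∂y = −n_y/n_z = 0.75082.
Unit vector along 165° is (sin 165°, cos 165°) = (0.2588, -0.9659).
Slope in that direction = a·(0.2588) + b·(-0.9659) = −0.61107.
Apparent dip = arctan|0.61107| = 31.4° (true dip is 41.1°, so apparent ≤ true as expected).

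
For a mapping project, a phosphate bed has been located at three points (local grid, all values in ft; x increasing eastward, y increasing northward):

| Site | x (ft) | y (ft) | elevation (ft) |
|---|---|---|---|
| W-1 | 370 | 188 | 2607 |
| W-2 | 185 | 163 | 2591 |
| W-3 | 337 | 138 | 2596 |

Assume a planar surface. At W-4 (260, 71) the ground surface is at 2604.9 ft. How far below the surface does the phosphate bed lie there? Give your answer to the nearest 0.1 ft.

25.7 ft

Let the plane be z = a·x + b·y + c.
W-2−W-1: −185a − 25b = −16;  W-3−W-1: −33a − 50b = −11.
Solving gives a = 0.06231, b = 0.17887.
Then c = 2607 − a·370 − b·188 = 2550.32.
At (260, 71): z_contact = 16.20 + 12.70 + 2550.32 = 2579.22 ft.
Depth below ground = 2604.9 − 2579.22 = 25.7 ft.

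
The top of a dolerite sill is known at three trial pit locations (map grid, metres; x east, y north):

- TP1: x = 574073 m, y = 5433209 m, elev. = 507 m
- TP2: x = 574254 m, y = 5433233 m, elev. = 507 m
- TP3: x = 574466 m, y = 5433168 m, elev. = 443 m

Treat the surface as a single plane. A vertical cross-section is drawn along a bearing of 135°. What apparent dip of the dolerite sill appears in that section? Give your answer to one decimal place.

28.8°

Two edge vectors: TP1→TP2 = (181, 24, 0), TP1→TP3 = (393, -41, -64).
Normal n = (TP1→TP2) × (TP1→TP3) = (-1536, 11584, -16853).
So ∂z/∂x = −n_x/n_z = −0.09114 and ∂z/∂y = −n_y/n_z = 0.68736.
Unit vector along 135° is (sin 135°, cos 135°) = (0.7071, -0.7071).
Slope in that direction = a·(0.7071) + b·(-0.7071) = −0.55048.
Apparent dip = arctan|0.55048| = 28.8° (true dip is 34.7°, so apparent ≤ true as expected).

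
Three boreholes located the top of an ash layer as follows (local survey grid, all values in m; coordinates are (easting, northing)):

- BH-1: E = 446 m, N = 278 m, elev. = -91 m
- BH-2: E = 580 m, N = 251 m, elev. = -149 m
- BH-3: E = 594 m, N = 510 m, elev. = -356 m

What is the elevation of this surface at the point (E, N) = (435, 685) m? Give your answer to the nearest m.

-397 m

Two edge vectors: BH-1→BH-2 = (134, -27, -58), BH-1→BH-3 = (148, 232, -265).
Normal n = (BH-1→BH-2) × (BH-1→BH-3) = (20611, 26926, 35084).
So ∂z/∂E = −n_x/n_z = −0.58748 and ∂z/∂N = −n_y/n_z = −0.76747.
Intercept c from BH-1: -91 + 262.01 + 213.36 = 384.37.
At (435, 685): z = −255.6 − 525.7 + 384.37 = -396.9 m.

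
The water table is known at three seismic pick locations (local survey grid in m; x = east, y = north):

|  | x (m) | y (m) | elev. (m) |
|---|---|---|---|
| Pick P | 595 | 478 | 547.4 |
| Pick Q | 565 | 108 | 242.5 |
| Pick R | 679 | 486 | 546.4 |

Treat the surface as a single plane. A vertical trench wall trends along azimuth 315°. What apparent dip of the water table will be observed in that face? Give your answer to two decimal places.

33.12°

Let the plane be z = a·x + b·y + c.
Pick Q−Pick P: −30a − 370b = −304.9;  Pick R−Pick P: 84a + 8b = −1.
Solving gives a = −0.09109, b = 0.83144.
Unit vector along 315° is (sin 315°, cos 315°) = (-0.7071, 0.7071).
Slope in that direction = a·(-0.7071) + b·(0.7071) = 0.65233.
Apparent dip = arctan|0.65233| = 33.12° (true dip is 39.9°, so apparent ≤ true as expected).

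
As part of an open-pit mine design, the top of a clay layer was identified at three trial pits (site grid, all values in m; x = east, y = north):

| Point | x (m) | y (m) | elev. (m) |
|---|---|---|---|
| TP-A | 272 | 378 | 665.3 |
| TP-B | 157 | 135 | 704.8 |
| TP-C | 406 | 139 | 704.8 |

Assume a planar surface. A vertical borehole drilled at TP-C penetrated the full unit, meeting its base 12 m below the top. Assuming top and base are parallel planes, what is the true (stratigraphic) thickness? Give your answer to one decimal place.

Two edge vectors: TP-A→TP-B = (-115, -243, 39.5), TP-A→TP-C = (134, -239, 39.5).
Normal n = (TP-A→TP-B) × (TP-A→TP-C) = (-158, 9835.5, 60047).
So ∂z/∂x = −n_x/n_z = 0.00263 and ∂z/∂y = −n_y/n_z = −0.16380.
|∇z| = √(a²+b²) = 0.16382, so dip δ = arctan(0.16382) = 9.30°.
True thickness = vertical thickness × cos δ = 12 × cos 9.30° = 11.8 m.

11.8 m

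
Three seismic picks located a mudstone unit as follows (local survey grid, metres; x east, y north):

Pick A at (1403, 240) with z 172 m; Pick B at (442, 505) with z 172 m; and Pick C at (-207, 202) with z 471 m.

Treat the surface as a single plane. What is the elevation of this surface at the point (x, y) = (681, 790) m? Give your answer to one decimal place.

-45.7 m

Let the plane be z = a·x + b·y + c.
Pick B−Pick A: −961a + 265b = 0;  Pick C−Pick A: −1610a − 38b = 299.
Solving gives a = −0.171072, b = −0.620377.
Then c = 172 − a·1403 − b·240 = 560.90.
At (681, 790): z = −116.5 − 490.1 + 560.90 = -45.7 m.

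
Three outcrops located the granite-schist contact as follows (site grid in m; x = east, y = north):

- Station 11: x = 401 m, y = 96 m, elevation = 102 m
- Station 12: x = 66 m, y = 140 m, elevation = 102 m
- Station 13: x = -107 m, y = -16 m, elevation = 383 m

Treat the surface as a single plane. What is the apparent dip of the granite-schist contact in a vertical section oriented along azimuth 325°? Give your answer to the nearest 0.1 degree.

Let the plane be z = a·x + b·y + c.
Station 12−Station 11: −335a + 44b = 0;  Station 13−Station 11: −508a − 112b = 281.
Solving gives a = −0.20651, b = −1.57227.
Unit vector along 325° is (sin 325°, cos 325°) = (-0.5736, 0.8192).
Slope in that direction = a·(-0.5736) + b·(0.8192) = −1.16948.
Apparent dip = arctan|1.16948| = 49.5° (true dip is 57.8°, so apparent ≤ true as expected).

49.5°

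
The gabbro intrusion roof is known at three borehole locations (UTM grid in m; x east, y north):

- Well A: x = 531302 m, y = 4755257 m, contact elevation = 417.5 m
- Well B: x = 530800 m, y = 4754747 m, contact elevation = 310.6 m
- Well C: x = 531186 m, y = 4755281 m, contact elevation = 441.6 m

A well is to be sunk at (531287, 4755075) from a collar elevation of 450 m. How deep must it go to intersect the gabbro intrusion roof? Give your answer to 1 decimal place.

Let the plane be z = a·x + b·y + c.
Well B−Well A: −502a − 510b = −106.9;  Well C−Well A: −116a + 24b = 24.1.
Solving gives a = −0.136577351, b = 0.344042804.
Then c = 417.5 − a·531302 − b·4755257 = −1563030.63.
At (531287, 4755075): z_contact = −72561.77 + 1635949.34 − 1563030.63 = 356.93 m.
Depth below ground = 450 − 356.93 = 93.1 m.

93.1 m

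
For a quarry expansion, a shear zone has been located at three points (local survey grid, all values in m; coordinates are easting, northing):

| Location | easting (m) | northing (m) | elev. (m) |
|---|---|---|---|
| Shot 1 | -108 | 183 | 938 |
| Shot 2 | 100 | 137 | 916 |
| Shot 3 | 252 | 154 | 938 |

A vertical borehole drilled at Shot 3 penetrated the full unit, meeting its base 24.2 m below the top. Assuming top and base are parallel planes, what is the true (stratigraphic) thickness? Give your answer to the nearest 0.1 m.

19.3 m

Two edge vectors: Shot 1→Shot 2 = (208, -46, -22), Shot 1→Shot 3 = (360, -29, 0).
Normal n = (Shot 1→Shot 2) × (Shot 1→Shot 3) = (-638, -7920, 10528).
So ∂z/∂easting = −n_x/n_z = 0.06060 and ∂z/∂northing = −n_y/n_z = 0.75228.
|∇z| = √(a²+b²) = 0.75472, so dip δ = arctan(0.75472) = 37.04°.
True thickness = vertical thickness × cos δ = 24.2 × cos 37.04° = 19.3 m.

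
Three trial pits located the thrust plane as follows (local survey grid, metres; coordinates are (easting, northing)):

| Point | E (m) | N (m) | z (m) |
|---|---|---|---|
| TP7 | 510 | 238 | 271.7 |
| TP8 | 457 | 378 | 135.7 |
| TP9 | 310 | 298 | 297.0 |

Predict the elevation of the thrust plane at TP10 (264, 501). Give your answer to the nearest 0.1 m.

85.3 m

Let the plane be z = a·E + b·N + c.
TP8−TP7: −53a + 140b = −136;  TP9−TP7: −200a + 60b = 25.3.
Solving gives a = −0.47147, b = −1.14992.
Then c = 271.7 − a·510 − b·238 = 785.83.
At (264, 501): z = −124.5 − 576.1 + 785.83 = 85.3 m.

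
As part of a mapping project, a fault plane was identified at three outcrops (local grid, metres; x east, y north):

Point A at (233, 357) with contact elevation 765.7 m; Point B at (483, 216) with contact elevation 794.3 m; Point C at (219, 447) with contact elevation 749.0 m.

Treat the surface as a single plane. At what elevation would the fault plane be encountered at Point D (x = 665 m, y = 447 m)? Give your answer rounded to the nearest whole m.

754 m

Let the plane be z = a·x + b·y + c.
Point B−Point A: 250a − 141b = 28.6;  Point C−Point A: −14a + 90b = −16.7.
Solving gives a = 0.01068, b = −0.18389.
Then c = 765.7 − a·233 − b·357 = 828.86.
At (665, 447): z = 7.1 − 82.2 + 828.86 = 753.8 m.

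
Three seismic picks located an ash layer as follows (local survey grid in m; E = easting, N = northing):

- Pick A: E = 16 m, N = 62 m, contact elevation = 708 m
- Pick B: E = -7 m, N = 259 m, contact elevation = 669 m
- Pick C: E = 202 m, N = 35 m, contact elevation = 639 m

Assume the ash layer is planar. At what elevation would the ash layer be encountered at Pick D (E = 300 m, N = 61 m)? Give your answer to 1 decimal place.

592.8 m

Two edge vectors: Pick A→Pick B = (-23, 197, -39), Pick A→Pick C = (186, -27, -69).
Normal n = (Pick A→Pick B) × (Pick A→Pick C) = (-14646, -8841, -36021).
So ∂z/∂E = −n_x/n_z = −0.40660 and ∂z/∂N = −n_y/n_z = −0.24544.
Intercept c from Pick A: 708 + 6.51 + 15.22 = 729.72.
At (300, 61): z = −122.0 − 15.0 + 729.72 = 592.8 m.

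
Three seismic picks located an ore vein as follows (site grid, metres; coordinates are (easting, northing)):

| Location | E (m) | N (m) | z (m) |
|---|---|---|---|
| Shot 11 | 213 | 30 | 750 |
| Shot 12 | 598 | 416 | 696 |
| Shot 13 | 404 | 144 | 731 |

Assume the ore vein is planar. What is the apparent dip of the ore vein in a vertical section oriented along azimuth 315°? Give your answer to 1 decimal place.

2.5°

Let the plane be z = a·E + b·N + c.
Shot 12−Shot 11: 385a + 386b = −54;  Shot 13−Shot 11: 191a + 114b = −19.
Solving gives a = −0.03948, b = −0.10052.
Unit vector along 315° is (sin 315°, cos 315°) = (-0.7071, 0.7071).
Slope in that direction = a·(-0.7071) + b·(0.7071) = −0.04316.
Apparent dip = arctan|0.04316| = 2.5° (true dip is 6.2°, so apparent ≤ true as expected).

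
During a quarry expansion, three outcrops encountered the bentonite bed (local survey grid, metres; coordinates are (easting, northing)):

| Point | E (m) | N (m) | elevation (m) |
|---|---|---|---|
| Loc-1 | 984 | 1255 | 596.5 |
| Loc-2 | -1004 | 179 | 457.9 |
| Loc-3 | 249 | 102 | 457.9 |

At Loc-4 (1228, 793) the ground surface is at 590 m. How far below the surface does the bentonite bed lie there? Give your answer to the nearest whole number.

Let the plane be z = a·E + b·N + c.
Loc-2−Loc-1: −1988a − 1076b = −138.6;  Loc-3−Loc-1: −735a − 1153b = −138.6.
Solving gives a = 0.00711, b = 0.11568.
Then c = 596.5 − a·984 − b·1255 = 444.33.
At (1228, 793): z_contact = 8.7 + 91.7 + 444.33 = 544.8 m.
Depth below ground = 590 − 544.8 = 45 m.

45 m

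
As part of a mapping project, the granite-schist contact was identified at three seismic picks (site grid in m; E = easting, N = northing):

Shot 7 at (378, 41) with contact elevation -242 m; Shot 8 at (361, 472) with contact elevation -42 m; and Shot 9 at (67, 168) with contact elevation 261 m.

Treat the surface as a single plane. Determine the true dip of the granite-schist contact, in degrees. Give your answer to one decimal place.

56.4°

Two edge vectors: Shot 7→Shot 8 = (-17, 431, 200), Shot 7→Shot 9 = (-311, 127, 503).
Normal n = (Shot 7→Shot 8) × (Shot 7→Shot 9) = (191393, -53649, 131882).
So ∂z/∂E = −n_x/n_z = −1.45124 and ∂z/∂N = −n_y/n_z = 0.40680.
Gradient magnitude |∇z| = √(a² + b²) = √(2.10611 + 0.16548) = 1.50718.
True dip = arctan(1.50718) = 56.4°, dipping toward ESE (azimuth ≈ 106°).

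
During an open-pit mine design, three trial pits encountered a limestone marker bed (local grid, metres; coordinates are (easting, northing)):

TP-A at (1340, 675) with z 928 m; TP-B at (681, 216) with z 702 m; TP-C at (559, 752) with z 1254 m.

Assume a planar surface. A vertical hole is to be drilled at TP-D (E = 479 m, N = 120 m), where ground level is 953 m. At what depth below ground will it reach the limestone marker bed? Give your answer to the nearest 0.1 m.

Two edge vectors: TP-A→TP-B = (-659, -459, -226), TP-A→TP-C = (-781, 77, 326).
Normal n = (TP-A→TP-B) × (TP-A→TP-C) = (-132232, 391340, -409222).
So ∂z/∂E = −n_x/n_z = −0.323130 and ∂z/∂N = −n_y/n_z = 0.956302.
Intercept c from TP-A: 928 + 432.99 − 645.50 = 715.49.
At (479, 120): z_contact = −154.78 + 114.76 + 715.49 = 675.47 m.
Depth below ground = 953 − 675.47 = 277.5 m.

277.5 m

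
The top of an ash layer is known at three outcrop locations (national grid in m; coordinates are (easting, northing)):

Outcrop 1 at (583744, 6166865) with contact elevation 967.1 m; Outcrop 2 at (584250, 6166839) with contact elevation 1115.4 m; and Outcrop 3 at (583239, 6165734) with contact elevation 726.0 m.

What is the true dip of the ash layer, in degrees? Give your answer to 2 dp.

Let the plane be z = a·E + b·N + c.
Outcrop 2−Outcrop 1: 506a − 26b = 148.3;  Outcrop 3−Outcrop 1: −505a − 1131b = −241.1.
Solving gives a = 0.29722, b = 0.08046.
Gradient magnitude |∇z| = √(a² + b²) = √(0.08834 + 0.00647) = 0.30792.
True dip = arctan(0.30792) = 17.11°, dipping toward WSW (azimuth ≈ 255°).

17.11°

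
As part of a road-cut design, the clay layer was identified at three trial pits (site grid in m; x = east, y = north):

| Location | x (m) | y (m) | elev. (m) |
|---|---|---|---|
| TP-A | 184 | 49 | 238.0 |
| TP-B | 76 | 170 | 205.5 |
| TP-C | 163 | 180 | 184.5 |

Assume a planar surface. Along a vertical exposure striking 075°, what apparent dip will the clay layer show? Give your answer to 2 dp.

16.60°

Let the plane be z = a·x + b·y + c.
TP-B−TP-A: −108a + 121b = −32.5;  TP-C−TP-A: −21a + 131b = −53.5.
Solving gives a = −0.19092, b = −0.43900.
Unit vector along 075° is (sin 75°, cos 75°) = (0.9659, 0.2588).
Slope in that direction = a·(0.9659) + b·(0.2588) = −0.29804.
Apparent dip = arctan|0.29804| = 16.60° (true dip is 25.6°, so apparent ≤ true as expected).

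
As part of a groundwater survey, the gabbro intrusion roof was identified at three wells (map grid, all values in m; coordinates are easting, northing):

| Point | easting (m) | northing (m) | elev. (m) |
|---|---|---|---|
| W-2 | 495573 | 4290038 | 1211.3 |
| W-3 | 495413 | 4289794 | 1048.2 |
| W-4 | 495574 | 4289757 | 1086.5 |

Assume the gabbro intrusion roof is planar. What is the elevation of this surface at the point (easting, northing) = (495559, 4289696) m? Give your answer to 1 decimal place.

1054.2 m

Let the plane be z = a·easting + b·northing + c.
W-3−W-2: −160a − 244b = −163.1;  W-4−W-2: 1a − 281b = −124.8.
Solving gives a = 0.340233165, b = 0.445338908.
Then c = 1211.3 − a·495573 − b·4290038 = −2077919.91.
At (495559, 4289696): z = 168605.6 + 1910368.5 − 2077919.91 = 1054.2 m.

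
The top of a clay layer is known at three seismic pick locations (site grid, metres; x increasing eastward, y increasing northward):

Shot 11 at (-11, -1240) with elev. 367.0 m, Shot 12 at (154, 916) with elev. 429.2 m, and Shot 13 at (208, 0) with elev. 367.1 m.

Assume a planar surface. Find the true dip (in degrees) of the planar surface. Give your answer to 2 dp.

16.27°

Let the plane be z = a·x + b·y + c.
Shot 12−Shot 11: 165a + 2156b = 62.2;  Shot 13−Shot 11: 219a + 1240b = 0.1.
Solving gives a = −0.28745, b = 0.05085.
Gradient magnitude |∇z| = √(a² + b²) = √(0.08263 + 0.00259) = 0.29192.
True dip = arctan(0.29192) = 16.27°, dipping toward E (azimuth ≈ 100°).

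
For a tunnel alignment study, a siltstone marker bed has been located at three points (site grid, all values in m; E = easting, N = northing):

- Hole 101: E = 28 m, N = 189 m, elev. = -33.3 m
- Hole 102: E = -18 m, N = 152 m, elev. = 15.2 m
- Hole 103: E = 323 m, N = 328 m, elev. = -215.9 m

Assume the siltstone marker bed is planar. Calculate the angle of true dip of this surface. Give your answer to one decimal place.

52.6°

Two edge vectors: Hole 101→Hole 102 = (-46, -37, 48.5), Hole 101→Hole 103 = (295, 139, -182.6).
Normal n = (Hole 101→Hole 102) × (Hole 101→Hole 103) = (14.7, 5907.9, 4521).
So ∂z/∂E = −n_x/n_z = −0.00325 and ∂z/∂N = −n_y/n_z = −1.30677.
Gradient magnitude |∇z| = √(a² + b²) = √(0.00001 + 1.70764) = 1.30677.
True dip = arctan(1.30677) = 52.6°, dipping toward N (azimuth ≈ 000°).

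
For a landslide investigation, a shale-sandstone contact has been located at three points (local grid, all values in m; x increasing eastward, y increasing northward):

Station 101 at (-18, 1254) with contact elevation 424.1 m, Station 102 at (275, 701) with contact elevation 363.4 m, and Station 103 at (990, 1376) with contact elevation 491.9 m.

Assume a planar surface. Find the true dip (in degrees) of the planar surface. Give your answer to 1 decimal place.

Two edge vectors: Station 101→Station 102 = (293, -553, -60.7), Station 101→Station 103 = (1008, 122, 67.8).
Normal n = (Station 101→Station 102) × (Station 101→Station 103) = (-30088, -81051, 593170).
So ∂z/∂x = −n_x/n_z = 0.05072 and ∂z/∂y = −n_y/n_z = 0.13664.
Gradient magnitude |∇z| = √(a² + b²) = √(0.00257 + 0.01867) = 0.14575.
True dip = arctan(0.14575) = 8.3°, dipping toward SSW (azimuth ≈ 200°).

8.3°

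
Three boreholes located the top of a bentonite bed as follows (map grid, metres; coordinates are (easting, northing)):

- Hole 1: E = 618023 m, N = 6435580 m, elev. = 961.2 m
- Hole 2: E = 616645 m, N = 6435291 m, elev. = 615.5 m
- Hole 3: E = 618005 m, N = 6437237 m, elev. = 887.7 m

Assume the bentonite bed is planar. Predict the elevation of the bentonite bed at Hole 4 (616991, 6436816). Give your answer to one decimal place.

Two edge vectors: Hole 1→Hole 2 = (-1378, -289, -345.7), Hole 1→Hole 3 = (-18, 1657, -73.5).
Normal n = (Hole 1→Hole 2) × (Hole 1→Hole 3) = (594066.4, -95060.4, -2288548).
So ∂z/∂E = −n_x/n_z = 0.259582233 and ∂z/∂N = −n_y/n_z = −0.041537429.
Intercept c from Hole 1: 961.2 − 160427.79 + 267317.45 = 107850.86.
At (616991, 6436816): z = 160159.9 − 267368.8 + 107850.86 = 642.0 m.

642.0 m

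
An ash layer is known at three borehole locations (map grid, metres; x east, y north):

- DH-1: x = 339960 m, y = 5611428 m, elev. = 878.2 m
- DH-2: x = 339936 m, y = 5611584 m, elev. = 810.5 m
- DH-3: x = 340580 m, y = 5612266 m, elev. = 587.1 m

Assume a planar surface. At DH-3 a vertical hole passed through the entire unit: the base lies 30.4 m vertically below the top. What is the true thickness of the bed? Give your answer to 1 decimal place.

Two edge vectors: DH-1→DH-2 = (-24, 156, -67.7), DH-1→DH-3 = (620, 838, -291.1).
Normal n = (DH-1→DH-2) × (DH-1→DH-3) = (11321, -48960.4, -116832).
So ∂z/∂x = −n_x/n_z = 0.09690 and ∂z/∂y = −n_y/n_z = −0.41907.
|∇z| = √(a²+b²) = 0.43012, so dip δ = arctan(0.43012) = 23.27°.
True thickness = vertical thickness × cos δ = 30.4 × cos 23.27° = 27.9 m.

27.9 m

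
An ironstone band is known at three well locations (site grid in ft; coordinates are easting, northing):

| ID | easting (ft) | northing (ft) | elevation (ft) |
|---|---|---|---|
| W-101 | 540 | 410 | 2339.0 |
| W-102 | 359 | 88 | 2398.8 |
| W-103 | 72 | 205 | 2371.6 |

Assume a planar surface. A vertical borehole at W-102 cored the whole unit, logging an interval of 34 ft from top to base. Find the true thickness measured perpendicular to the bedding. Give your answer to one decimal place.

33.4 ft

Two edge vectors: W-101→W-102 = (-181, -322, 59.8), W-101→W-103 = (-468, -205, 32.6).
Normal n = (W-101→W-102) × (W-101→W-103) = (1761.8, -22085.8, -113591).
So ∂z/∂easting = −n_x/n_z = 0.01551 and ∂z/∂northing = −n_y/n_z = −0.19443.
|∇z| = √(a²+b²) = 0.19505, so dip δ = arctan(0.19505) = 11.04°.
True thickness = vertical thickness × cos δ = 34 × cos 11.04° = 33.4 ft.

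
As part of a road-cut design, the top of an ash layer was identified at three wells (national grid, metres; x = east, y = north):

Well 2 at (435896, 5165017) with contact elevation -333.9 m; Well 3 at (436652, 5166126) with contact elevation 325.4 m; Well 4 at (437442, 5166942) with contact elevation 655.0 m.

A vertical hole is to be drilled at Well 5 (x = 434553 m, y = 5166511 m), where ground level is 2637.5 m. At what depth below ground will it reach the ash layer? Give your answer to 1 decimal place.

Two edge vectors: Well 2→Well 3 = (756, 1109, 659.3), Well 2→Well 4 = (1546, 1925, 988.9).
Normal n = (Well 2→Well 3) × (Well 2→Well 4) = (-172462.4, 271669.4, -259214).
So ∂z/∂x = −n_x/n_z = −0.665328262 and ∂z/∂y = −n_y/n_z = 1.048050645.
Intercept c from Well 2: -333.9 + 290013.93 − 5413199.40 = −5123519.37.
At (434553, 5166511): z_contact = −289120.39 + 5414765.19 − 5123519.37 = 2125.42 m.
Depth below ground = 2637.5 − 2125.42 = 512.1 m.

512.1 m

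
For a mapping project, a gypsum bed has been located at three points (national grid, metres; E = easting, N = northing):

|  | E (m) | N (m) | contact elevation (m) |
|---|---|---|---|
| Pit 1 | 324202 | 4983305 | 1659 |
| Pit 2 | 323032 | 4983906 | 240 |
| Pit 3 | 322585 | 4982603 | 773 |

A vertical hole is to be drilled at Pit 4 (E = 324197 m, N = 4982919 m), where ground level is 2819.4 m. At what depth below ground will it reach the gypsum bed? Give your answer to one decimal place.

893.9 m

Two edge vectors: Pit 1→Pit 2 = (-1170, 601, -1419), Pit 1→Pit 3 = (-1617, -702, -886).
Normal n = (Pit 1→Pit 2) × (Pit 1→Pit 3) = (-1528624, 1257903, 1793157).
So ∂z/∂E = −n_x/n_z = 0.852476387 and ∂z/∂N = −n_y/n_z = −0.701501876.
Intercept c from Pit 1: 1659 − 276374.55 + 3495797.81 = 3221082.26.
At (324197, 4982919): z_contact = 276370.29 − 3495527.03 + 3221082.26 = 1925.52 m.
Depth below ground = 2819.4 − 1925.52 = 893.9 m.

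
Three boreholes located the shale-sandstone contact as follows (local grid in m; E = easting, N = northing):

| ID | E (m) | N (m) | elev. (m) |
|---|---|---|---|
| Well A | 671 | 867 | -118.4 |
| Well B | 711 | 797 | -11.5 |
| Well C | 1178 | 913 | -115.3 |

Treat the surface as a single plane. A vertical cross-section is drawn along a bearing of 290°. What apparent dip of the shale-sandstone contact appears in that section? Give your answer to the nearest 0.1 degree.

Let the plane be z = a·E + b·N + c.
Well B−Well A: 40a − 70b = 106.9;  Well C−Well A: 507a + 46b = 3.1.
Solving gives a = 0.13754, b = −1.44855.
Unit vector along 290° is (sin 290°, cos 290°) = (-0.9397, 0.3420).
Slope in that direction = a·(-0.9397) + b·(0.3420) = −0.62468.
Apparent dip = arctan|0.62468| = 32.0° (true dip is 55.5°, so apparent ≤ true as expected).

32.0°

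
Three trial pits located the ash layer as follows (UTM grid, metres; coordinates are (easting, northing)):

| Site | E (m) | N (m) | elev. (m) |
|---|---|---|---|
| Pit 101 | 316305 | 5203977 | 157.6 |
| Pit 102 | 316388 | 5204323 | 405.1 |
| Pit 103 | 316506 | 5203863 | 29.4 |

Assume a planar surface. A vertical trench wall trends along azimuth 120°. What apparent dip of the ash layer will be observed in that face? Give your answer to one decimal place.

29.2°

Two edge vectors: Pit 101→Pit 102 = (83, 346, 247.5), Pit 101→Pit 103 = (201, -114, -128.2).
Normal n = (Pit 101→Pit 102) × (Pit 101→Pit 103) = (-16142.2, 60388.1, -79008).
So ∂z/∂E = −n_x/n_z = −0.20431 and ∂z/∂N = −n_y/n_z = 0.76433.
Unit vector along 120° is (sin 120°, cos 120°) = (0.8660, -0.5000).
Slope in that direction = a·(0.8660) + b·(-0.5000) = −0.55910.
Apparent dip = arctan|0.55910| = 29.2° (true dip is 38.3°, so apparent ≤ true as expected).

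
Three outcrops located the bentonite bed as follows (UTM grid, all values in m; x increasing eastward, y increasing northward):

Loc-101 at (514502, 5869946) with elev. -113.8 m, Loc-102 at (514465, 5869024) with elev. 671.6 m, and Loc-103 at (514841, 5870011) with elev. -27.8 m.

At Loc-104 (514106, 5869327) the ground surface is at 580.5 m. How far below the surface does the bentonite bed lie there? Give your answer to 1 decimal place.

323.0 m

Two edge vectors: Loc-101→Loc-102 = (-37, -922, 785.4), Loc-101→Loc-103 = (339, 65, 86).
Normal n = (Loc-101→Loc-102) × (Loc-101→Loc-103) = (-130343, 269432.6, 310153).
So ∂z/∂x = −n_x/n_z = 0.420253875 and ∂z/∂y = −n_y/n_z = −0.868708670.
Intercept c from Loc-101: -113.8 − 216221.46 + 5099272.98 = 4882937.72.
At (514106, 5869327): z_contact = 216055.04 − 5098735.25 + 4882937.72 = 257.51 m.
Depth below ground = 580.5 − 257.51 = 323.0 m.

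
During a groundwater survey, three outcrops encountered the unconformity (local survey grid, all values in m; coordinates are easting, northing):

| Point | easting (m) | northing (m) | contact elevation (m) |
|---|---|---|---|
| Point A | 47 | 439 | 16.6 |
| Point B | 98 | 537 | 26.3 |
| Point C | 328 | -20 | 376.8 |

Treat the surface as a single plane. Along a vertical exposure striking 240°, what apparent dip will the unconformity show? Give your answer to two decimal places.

27.57°

Two edge vectors: Point A→Point B = (51, 98, 9.7), Point A→Point C = (281, -459, 360.2).
Normal n = (Point A→Point B) × (Point A→Point C) = (39751.9, -15644.5, -50947).
So ∂z/∂easting = −n_x/n_z = 0.78026 and ∂z/∂northing = −n_y/n_z = −0.30707.
Unit vector along 240° is (sin 240°, cos 240°) = (-0.8660, -0.5000).
Slope in that direction = a·(-0.8660) + b·(-0.5000) = −0.52219.
Apparent dip = arctan|0.52219| = 27.57° (true dip is 40.0°, so apparent ≤ true as expected).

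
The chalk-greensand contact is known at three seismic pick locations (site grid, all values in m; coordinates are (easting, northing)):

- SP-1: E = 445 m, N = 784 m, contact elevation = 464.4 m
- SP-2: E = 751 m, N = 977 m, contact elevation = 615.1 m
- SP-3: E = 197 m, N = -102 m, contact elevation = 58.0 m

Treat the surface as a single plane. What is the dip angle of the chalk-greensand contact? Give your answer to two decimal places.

Two edge vectors: SP-1→SP-2 = (306, 193, 150.7), SP-1→SP-3 = (-248, -886, -406.4).
Normal n = (SP-1→SP-2) × (SP-1→SP-3) = (55085, 86984.8, -223252).
So ∂z/∂E = −n_x/n_z = 0.24674 and ∂z/∂N = −n_y/n_z = 0.38963.
Gradient magnitude |∇z| = √(a² + b²) = √(0.06088 + 0.15181) = 0.46118.
True dip = arctan(0.46118) = 24.76°, dipping toward SSW (azimuth ≈ 212°).

24.76°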